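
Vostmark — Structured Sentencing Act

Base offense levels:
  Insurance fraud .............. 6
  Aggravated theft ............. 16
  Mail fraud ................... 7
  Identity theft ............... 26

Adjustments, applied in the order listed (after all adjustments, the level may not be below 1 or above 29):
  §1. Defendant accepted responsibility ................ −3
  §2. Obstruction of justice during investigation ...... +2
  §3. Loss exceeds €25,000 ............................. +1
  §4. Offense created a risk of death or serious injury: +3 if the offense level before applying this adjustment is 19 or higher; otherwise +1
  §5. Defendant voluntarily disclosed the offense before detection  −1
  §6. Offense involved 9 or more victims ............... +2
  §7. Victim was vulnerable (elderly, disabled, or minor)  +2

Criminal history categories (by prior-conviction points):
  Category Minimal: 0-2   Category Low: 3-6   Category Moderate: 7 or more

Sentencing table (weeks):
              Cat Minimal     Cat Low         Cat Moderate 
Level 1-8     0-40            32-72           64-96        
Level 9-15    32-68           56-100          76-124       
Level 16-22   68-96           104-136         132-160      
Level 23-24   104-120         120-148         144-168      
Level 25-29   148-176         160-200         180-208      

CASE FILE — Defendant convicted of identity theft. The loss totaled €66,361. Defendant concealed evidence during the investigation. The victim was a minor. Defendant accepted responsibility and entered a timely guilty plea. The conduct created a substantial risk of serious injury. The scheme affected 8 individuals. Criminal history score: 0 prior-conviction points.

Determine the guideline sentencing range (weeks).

148-176 weeks

Base offense level for identity theft: 26.
§1 applies: 26 − 3 = 23.
§2 applies: 23 + 2 = 25.
§3 applies: 25 + 1 = 26.
§4 applies (level before this adjustment is 26 ≥ 19, so +3): 26 + 3 = 29.
§6 does not apply.
§7 applies: 29 + 2 = 31.
Level 31 exceeds the maximum of 29; capped at 29.
Final offense level: 29.
Criminal history: 0 prior points → Category Minimal (0-2).
Level 29 falls in the 25-29 band.
Grid: Level 25-29 × Category Minimal = 148-176 weeks.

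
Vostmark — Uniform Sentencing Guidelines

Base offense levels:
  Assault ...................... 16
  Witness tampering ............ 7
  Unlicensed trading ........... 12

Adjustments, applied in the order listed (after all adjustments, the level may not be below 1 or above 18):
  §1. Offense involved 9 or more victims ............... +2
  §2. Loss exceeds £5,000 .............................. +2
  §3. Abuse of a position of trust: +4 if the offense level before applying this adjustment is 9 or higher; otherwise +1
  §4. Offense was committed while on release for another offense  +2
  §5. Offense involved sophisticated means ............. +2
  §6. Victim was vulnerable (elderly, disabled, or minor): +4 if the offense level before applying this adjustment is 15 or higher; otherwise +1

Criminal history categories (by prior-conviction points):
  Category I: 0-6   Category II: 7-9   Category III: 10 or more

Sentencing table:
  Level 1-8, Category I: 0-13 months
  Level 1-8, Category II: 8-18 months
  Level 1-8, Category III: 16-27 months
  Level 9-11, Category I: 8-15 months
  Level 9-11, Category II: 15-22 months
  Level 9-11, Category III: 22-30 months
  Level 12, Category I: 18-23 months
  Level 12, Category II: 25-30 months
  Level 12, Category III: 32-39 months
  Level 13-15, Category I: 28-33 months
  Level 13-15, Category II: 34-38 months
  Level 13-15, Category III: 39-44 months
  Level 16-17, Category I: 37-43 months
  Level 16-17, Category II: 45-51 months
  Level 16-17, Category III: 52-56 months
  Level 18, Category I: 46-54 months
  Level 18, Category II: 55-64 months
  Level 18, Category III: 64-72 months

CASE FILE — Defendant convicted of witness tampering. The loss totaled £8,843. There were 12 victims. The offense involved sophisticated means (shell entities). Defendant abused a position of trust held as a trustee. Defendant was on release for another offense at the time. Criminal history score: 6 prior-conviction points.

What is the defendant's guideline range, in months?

Base offense level for witness tampering: 7.
§1 applies: 7 + 2 = 9.
§2 applies: 9 + 2 = 11.
§3 applies (level before this adjustment is 11 ≥ 9, so +4): 11 + 4 = 15.
§4 applies: 15 + 2 = 17.
§5 applies: 17 + 2 = 19.
§6 does not apply.
Level 19 exceeds the maximum of 18; capped at 18.
Final offense level: 18.
Criminal history: 6 prior points → Category I (0-6).
Level 18 falls in the 18 band.
Grid: Level 18 × Category I = 46-54 months.

46-54 months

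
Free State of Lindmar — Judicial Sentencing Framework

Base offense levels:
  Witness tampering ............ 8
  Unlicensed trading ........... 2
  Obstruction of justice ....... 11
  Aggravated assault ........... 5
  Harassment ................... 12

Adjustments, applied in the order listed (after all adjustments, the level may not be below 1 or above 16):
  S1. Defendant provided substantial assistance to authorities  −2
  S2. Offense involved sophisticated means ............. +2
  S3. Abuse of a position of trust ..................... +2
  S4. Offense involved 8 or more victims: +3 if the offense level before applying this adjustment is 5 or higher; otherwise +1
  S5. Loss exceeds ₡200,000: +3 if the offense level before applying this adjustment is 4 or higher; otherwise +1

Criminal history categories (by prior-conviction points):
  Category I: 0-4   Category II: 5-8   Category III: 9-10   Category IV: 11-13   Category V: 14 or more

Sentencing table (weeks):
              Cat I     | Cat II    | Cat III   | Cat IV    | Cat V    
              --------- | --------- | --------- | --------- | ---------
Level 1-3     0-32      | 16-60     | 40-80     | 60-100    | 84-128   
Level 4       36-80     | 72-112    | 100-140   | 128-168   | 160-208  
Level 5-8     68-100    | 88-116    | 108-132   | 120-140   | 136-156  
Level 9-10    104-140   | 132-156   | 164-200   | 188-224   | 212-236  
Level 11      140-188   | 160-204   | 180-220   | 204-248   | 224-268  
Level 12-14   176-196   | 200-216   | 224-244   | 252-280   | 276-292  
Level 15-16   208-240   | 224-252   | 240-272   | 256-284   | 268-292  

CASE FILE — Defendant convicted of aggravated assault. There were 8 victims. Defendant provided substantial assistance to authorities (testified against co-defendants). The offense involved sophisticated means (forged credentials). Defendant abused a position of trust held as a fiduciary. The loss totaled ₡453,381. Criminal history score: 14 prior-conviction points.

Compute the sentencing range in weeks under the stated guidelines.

Base offense level for aggravated assault: 5.
S1 applies: 5 − 2 = 3.
S2 applies: 3 + 2 = 5.
S3 applies: 5 + 2 = 7.
S4 applies (level before this adjustment is 7 ≥ 5, so +3): 7 + 3 = 10.
S5 applies (level before this adjustment is 10 ≥ 4, so +3): 10 + 3 = 13.
Final offense level: 13.
Criminal history: 14 prior points → Category V (14+).
Level 13 falls in the 12-14 band.
Grid: Level 12-14 × Category V = 276-292 weeks.

276-292 weeks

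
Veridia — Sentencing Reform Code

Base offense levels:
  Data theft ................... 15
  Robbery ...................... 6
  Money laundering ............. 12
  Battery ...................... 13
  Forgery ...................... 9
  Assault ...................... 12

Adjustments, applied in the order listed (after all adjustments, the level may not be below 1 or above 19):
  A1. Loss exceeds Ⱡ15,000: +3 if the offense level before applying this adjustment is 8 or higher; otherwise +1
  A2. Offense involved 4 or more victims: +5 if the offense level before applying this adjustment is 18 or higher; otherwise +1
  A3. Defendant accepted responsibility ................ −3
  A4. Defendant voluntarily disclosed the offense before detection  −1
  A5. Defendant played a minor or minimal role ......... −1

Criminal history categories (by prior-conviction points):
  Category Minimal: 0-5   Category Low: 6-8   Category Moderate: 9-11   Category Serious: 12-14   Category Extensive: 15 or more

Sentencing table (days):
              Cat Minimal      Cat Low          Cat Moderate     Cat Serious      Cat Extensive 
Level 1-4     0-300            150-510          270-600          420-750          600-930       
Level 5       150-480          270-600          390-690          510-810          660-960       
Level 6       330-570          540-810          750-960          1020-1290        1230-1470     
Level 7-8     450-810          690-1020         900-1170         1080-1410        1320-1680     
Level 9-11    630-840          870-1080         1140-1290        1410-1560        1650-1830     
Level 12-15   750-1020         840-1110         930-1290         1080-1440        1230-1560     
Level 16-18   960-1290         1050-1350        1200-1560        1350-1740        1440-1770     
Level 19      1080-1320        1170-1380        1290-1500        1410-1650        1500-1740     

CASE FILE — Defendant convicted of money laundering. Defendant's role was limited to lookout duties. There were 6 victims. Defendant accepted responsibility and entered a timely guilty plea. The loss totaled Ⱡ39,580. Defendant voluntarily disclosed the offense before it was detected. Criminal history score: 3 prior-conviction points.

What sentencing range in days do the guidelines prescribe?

630-840 days

Base offense level for money laundering: 12.
A1 applies (level before this adjustment is 12 ≥ 8, so +3): 12 + 3 = 15.
A2 applies (level before this adjustment is 15 < 18, so +1): 15 + 1 = 16.
A3 applies: 16 − 3 = 13.
A4 applies: 13 − 1 = 12.
A5 applies: 12 − 1 = 11.
Final offense level: 11.
Criminal history: 3 prior points → Category Minimal (0-5).
Level 11 falls in the 9-11 band.
Grid: Level 9-11 × Category Minimal = 630-840 days.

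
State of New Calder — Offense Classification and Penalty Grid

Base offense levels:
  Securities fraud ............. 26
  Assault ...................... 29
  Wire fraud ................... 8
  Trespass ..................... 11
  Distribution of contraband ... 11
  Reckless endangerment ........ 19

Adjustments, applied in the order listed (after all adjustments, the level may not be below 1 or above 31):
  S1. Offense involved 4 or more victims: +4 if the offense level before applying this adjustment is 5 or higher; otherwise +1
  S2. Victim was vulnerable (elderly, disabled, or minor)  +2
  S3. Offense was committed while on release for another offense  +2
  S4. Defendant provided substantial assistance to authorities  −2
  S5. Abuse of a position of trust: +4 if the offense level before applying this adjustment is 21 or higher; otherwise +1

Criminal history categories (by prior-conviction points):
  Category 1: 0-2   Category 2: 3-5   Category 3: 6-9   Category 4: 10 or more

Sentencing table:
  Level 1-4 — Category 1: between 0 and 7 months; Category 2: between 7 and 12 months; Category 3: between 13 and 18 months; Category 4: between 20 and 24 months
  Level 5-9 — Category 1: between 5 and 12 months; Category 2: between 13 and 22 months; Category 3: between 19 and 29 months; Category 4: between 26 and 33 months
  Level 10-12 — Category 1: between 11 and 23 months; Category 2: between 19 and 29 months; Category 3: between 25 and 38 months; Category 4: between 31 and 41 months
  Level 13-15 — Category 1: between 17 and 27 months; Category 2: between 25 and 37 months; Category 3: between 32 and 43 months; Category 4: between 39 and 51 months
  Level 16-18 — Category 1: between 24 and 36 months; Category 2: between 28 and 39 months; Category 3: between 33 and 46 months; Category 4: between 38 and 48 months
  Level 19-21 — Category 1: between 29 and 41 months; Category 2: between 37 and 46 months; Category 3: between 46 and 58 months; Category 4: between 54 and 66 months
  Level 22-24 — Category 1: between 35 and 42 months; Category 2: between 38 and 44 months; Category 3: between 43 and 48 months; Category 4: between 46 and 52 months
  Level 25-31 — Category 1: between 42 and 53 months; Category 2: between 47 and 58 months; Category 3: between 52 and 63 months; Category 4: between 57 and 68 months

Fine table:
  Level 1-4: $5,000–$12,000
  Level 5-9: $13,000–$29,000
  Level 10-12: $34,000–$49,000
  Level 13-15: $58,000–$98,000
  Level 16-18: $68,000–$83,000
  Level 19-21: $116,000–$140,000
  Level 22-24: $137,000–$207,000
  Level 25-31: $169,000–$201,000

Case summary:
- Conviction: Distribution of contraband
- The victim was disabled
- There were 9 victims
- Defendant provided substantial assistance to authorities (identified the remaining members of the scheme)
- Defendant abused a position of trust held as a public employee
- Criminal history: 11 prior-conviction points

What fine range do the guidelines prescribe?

$68,000–$83,000

Base offense level for distribution of contraband: 11.
S1 applies (level before this adjustment is 11 ≥ 5, so +4): 11 + 4 = 15.
S2 applies: 15 + 2 = 17.
S3 does not apply.
S4 applies: 17 − 2 = 15.
S5 applies (level before this adjustment is 15 < 21, so +1): 15 + 1 = 16.
Final offense level: 16.
Level 16 falls in the 16-18 band.
Fine table: Level 16-18 → $68,000–$83,000.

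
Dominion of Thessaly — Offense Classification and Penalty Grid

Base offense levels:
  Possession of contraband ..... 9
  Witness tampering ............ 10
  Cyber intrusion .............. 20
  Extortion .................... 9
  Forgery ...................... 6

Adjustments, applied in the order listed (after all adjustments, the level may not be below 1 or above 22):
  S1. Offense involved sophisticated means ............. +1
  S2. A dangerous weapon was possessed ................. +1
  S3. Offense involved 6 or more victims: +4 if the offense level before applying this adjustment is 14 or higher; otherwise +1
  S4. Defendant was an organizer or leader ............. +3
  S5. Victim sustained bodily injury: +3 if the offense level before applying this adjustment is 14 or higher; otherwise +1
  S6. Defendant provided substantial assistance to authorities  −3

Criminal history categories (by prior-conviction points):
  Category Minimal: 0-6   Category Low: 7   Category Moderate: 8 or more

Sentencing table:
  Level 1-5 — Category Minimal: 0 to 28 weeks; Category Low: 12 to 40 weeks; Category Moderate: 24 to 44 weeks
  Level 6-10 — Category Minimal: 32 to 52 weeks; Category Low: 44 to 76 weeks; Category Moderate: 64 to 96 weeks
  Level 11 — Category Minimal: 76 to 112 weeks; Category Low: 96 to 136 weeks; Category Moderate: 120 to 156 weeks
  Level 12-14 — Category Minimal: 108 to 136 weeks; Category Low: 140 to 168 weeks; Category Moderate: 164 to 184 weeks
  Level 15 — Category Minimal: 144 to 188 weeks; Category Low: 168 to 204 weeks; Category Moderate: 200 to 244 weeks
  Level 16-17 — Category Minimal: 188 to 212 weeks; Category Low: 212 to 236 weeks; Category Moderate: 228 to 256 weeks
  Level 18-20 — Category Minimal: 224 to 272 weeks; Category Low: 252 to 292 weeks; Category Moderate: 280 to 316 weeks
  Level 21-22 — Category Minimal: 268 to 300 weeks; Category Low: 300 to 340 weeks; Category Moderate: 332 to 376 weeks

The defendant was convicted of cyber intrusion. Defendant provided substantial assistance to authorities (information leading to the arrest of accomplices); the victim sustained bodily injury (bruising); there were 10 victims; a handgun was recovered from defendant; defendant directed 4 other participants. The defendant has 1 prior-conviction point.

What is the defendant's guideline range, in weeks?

268-300 weeks

Base offense level for cyber intrusion: 20.
S2 applies: 20 + 1 = 21.
S3 applies (level before this adjustment is 21 ≥ 14, so +4): 21 + 4 = 25.
S4 applies: 25 + 3 = 28.
S5 applies (level before this adjustment is 28 ≥ 14, so +3): 28 + 3 = 31.
S6 applies: 31 − 3 = 28.
Level 28 exceeds the maximum of 22; capped at 22.
Final offense level: 22.
Criminal history: 1 prior point → Category Minimal (0-6).
Level 22 falls in the 21-22 band.
Grid: Level 21-22 × Category Minimal = 268-300 weeks.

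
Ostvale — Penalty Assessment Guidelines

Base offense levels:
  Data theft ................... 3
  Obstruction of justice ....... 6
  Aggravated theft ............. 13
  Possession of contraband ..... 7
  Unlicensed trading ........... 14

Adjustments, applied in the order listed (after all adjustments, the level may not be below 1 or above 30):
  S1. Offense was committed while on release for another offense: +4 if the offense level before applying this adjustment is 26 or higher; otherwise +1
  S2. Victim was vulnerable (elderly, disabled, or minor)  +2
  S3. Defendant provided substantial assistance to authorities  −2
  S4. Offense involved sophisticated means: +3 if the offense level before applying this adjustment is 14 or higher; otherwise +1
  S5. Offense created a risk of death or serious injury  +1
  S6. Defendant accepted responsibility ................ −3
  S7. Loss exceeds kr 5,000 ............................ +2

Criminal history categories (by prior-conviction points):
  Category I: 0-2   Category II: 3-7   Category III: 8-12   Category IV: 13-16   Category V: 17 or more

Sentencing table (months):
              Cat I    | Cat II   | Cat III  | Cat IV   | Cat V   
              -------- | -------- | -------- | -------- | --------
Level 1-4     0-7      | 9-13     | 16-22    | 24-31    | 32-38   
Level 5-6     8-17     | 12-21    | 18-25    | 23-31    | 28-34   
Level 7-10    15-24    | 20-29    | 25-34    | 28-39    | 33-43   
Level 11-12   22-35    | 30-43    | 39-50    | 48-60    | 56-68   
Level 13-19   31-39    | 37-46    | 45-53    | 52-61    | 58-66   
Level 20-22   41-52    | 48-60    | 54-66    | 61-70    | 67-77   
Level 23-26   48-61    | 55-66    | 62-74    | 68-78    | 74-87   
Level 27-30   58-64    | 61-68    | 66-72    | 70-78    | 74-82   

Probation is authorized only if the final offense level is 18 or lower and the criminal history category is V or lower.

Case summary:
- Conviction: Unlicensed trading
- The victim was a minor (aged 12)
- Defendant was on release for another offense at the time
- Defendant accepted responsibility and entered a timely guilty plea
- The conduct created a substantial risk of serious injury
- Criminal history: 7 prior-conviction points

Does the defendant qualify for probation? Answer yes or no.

Yes

Base offense level for unlicensed trading: 14.
S1 applies (level before this adjustment is 14 < 26, so +1): 14 + 1 = 15.
S2 applies: 15 + 2 = 17.
S3 does not apply.
S4 does not apply.
S5 applies: 17 + 1 = 18.
S6 applies: 18 − 3 = 15.
S7 does not apply.
Final offense level: 15.
Criminal history: 7 prior points → Category II (3-7).
Level 15 falls in the 13-19 band.
Grid: Level 13-19 × Category II = 37-46 months.
Probation check: level 15 ≤ 18 and category II ≤ V → eligible.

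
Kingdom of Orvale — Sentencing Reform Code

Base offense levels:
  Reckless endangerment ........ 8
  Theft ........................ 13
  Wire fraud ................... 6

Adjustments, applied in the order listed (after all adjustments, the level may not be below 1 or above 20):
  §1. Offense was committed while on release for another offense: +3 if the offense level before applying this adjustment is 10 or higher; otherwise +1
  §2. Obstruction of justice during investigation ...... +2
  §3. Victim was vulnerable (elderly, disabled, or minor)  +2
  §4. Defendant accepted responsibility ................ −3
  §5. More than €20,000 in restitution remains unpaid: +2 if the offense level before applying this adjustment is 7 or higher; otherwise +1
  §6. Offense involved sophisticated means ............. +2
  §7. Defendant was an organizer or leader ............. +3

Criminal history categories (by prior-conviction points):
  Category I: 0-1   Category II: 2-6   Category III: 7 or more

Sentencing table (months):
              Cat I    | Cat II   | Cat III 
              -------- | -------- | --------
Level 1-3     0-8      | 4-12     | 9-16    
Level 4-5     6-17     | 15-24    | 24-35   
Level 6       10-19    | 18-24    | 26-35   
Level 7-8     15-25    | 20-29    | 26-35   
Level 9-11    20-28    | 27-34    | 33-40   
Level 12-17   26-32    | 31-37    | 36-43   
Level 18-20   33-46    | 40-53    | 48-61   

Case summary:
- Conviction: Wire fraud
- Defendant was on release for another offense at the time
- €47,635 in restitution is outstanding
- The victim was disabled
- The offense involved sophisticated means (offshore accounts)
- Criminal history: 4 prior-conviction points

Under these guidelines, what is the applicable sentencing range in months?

Base offense level for wire fraud: 6.
§1 applies (level before this adjustment is 6 < 10, so +1): 6 + 1 = 7.
§3 applies: 7 + 2 = 9.
§5 applies (level before this adjustment is 9 ≥ 7, so +2): 9 + 2 = 11.
§6 applies: 11 + 2 = 13.
§7 does not apply.
Final offense level: 13.
Criminal history: 4 prior points → Category II (2-6).
Level 13 falls in the 12-17 band.
Grid: Level 12-17 × Category II = 31-37 months.

31-37 months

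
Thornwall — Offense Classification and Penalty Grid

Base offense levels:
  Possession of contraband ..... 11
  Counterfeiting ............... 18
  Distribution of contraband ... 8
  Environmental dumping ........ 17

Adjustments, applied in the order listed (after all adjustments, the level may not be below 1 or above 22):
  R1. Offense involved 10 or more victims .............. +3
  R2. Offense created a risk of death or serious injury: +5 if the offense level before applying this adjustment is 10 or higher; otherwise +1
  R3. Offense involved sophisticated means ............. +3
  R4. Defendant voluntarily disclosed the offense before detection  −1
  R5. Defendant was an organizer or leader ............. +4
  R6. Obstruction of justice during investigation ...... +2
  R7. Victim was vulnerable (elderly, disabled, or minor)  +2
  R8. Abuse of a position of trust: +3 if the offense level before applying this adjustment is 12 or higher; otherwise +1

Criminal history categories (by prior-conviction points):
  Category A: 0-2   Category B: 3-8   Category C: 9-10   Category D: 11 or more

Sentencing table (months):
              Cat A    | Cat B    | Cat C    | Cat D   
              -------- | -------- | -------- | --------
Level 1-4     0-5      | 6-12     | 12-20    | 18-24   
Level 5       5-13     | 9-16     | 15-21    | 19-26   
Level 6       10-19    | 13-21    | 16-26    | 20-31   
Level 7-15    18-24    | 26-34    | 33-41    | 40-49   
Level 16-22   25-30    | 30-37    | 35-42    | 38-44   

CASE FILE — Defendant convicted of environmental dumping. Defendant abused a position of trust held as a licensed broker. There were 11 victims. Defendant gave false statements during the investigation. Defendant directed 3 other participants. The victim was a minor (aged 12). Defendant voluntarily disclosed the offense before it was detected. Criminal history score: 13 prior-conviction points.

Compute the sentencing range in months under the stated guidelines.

38-44 months

Base offense level for environmental dumping: 17.
R1 applies: 17 + 3 = 20.
R4 applies: 20 − 1 = 19.
R5 applies: 19 + 4 = 23.
R6 applies: 23 + 2 = 25.
R7 applies: 25 + 2 = 27.
R8 applies (level before this adjustment is 27 ≥ 12, so +3): 27 + 3 = 30.
Level 30 exceeds the maximum of 22; capped at 22.
Final offense level: 22.
Criminal history: 13 prior points → Category D (11+).
Level 22 falls in the 16-22 band.
Grid: Level 16-22 × Category D = 38-44 months.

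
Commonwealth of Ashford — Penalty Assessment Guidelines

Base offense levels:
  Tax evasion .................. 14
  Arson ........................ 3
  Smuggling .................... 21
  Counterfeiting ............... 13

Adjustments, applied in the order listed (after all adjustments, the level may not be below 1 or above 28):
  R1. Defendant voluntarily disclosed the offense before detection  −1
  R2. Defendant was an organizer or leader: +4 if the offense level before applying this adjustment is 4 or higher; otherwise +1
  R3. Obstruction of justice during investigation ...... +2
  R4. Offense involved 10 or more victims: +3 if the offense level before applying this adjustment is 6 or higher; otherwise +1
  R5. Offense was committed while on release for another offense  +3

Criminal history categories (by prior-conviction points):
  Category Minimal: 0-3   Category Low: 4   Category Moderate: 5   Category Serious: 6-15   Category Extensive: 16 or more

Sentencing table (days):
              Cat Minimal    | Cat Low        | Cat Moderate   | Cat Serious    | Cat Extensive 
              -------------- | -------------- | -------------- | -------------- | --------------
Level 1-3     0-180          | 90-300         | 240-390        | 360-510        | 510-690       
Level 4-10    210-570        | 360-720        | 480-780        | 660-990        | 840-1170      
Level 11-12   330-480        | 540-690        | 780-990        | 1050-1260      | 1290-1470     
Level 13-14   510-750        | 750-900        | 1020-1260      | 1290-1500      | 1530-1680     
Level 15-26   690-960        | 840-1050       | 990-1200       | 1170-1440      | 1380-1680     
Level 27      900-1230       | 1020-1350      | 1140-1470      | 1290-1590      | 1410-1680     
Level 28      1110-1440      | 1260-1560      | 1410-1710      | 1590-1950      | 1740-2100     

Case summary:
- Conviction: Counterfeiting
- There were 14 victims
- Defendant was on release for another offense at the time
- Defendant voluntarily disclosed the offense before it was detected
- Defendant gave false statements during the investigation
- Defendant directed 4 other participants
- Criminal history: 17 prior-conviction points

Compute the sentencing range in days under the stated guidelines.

1380-1680 days

Base offense level for counterfeiting: 13.
R1 applies: 13 − 1 = 12.
R2 applies (level before this adjustment is 12 ≥ 4, so +4): 12 + 4 = 16.
R3 applies: 16 + 2 = 18.
R4 applies (level before this adjustment is 18 ≥ 6, so +3): 18 + 3 = 21.
R5 applies: 21 + 3 = 24.
Final offense level: 24.
Criminal history: 17 prior points → Category Extensive (16+).
Level 24 falls in the 15-26 band.
Grid: Level 15-26 × Category Extensive = 1380-1680 days.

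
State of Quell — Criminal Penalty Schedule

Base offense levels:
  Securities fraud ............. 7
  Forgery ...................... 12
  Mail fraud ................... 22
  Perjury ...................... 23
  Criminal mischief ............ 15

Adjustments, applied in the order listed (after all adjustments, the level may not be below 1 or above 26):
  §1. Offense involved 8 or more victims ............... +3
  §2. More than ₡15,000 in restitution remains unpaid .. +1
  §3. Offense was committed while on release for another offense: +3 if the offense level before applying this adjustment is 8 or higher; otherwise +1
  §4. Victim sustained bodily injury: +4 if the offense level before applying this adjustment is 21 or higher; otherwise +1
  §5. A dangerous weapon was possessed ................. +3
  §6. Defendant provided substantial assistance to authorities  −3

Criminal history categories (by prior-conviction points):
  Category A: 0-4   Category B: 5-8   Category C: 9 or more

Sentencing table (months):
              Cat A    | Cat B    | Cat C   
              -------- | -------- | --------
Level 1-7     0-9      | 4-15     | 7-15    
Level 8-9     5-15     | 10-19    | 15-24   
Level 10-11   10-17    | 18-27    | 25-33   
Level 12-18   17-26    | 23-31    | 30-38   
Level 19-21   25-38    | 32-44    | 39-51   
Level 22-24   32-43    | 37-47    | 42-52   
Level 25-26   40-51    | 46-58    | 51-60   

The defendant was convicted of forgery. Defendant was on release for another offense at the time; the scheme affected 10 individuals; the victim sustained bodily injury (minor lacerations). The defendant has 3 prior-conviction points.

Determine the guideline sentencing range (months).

25-38 months

Base offense level for forgery: 12.
§1 applies: 12 + 3 = 15.
§3 applies (level before this adjustment is 15 ≥ 8, so +3): 15 + 3 = 18.
§4 applies (level before this adjustment is 18 < 21, so +1): 18 + 1 = 19.
§6 does not apply.
Final offense level: 19.
Criminal history: 3 prior points → Category A (0-4).
Level 19 falls in the 19-21 band.
Grid: Level 19-21 × Category A = 25-38 months.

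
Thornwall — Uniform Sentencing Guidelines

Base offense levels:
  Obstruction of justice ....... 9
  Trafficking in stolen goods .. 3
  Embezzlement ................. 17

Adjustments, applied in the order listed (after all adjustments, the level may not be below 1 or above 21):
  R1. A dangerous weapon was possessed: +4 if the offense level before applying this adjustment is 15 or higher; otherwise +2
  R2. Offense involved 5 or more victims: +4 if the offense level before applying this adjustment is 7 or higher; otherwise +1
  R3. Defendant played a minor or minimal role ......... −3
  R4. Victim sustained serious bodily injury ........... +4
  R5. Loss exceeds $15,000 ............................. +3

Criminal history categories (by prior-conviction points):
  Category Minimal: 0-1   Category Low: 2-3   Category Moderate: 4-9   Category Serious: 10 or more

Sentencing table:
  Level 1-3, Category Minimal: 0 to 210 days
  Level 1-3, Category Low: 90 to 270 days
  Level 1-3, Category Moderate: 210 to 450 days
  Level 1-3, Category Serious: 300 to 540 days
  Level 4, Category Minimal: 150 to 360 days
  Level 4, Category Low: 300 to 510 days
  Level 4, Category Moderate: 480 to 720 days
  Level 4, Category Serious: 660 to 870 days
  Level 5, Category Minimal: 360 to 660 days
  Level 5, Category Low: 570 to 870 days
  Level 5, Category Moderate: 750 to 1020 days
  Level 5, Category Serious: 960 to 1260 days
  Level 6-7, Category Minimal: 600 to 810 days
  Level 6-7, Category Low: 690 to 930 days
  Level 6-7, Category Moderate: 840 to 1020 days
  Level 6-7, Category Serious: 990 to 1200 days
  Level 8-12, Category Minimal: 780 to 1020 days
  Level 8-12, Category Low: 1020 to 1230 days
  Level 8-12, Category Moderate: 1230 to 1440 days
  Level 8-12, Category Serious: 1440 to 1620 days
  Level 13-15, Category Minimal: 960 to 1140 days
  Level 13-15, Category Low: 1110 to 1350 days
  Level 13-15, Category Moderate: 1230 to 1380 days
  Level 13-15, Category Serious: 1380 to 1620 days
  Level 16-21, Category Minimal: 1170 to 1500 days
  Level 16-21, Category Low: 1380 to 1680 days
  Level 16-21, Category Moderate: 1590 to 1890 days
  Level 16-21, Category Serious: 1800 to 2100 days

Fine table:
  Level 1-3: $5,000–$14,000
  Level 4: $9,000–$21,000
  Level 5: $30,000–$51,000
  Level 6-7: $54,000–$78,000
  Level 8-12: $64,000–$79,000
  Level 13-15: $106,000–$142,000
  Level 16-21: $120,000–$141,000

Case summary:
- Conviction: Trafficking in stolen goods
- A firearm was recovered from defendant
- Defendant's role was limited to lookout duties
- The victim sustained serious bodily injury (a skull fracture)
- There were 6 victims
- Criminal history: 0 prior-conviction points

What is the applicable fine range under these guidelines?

$54,000–$78,000

Base offense level for trafficking in stolen goods: 3.
R1 applies (level before this adjustment is 3 < 15, so +2): 3 + 2 = 5.
R2 applies (level before this adjustment is 5 < 7, so +1): 5 + 1 = 6.
R3 applies: 6 − 3 = 3.
R4 applies: 3 + 4 = 7.
Final offense level: 7.
Level 7 falls in the 6-7 band.
Fine table: Level 6-7 → $54,000–$78,000.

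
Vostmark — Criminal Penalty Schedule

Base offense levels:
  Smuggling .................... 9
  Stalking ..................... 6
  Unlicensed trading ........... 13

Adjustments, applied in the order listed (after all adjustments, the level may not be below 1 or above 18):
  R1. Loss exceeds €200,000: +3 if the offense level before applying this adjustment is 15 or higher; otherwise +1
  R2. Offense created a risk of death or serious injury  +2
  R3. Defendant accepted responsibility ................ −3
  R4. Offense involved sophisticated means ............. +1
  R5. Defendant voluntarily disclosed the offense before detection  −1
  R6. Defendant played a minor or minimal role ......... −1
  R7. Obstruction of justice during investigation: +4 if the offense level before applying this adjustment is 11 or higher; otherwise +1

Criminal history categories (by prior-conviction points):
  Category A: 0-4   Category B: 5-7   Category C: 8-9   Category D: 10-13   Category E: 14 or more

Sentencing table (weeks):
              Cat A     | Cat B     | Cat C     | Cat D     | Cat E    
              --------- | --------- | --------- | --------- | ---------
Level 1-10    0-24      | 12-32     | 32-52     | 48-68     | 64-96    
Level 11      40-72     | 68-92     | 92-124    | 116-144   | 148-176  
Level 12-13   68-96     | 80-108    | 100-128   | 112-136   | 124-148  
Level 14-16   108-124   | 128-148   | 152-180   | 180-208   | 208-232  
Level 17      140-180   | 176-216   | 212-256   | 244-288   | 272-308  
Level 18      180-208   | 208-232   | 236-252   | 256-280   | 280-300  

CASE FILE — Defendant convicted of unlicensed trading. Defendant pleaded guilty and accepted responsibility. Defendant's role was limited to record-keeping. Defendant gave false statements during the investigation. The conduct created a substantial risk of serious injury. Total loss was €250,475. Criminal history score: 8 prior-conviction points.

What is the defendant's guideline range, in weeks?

Base offense level for unlicensed trading: 13.
R1 applies (level before this adjustment is 13 < 15, so +1): 13 + 1 = 14.
R2 applies: 14 + 2 = 16.
R3 applies: 16 − 3 = 13.
R4 does not apply.
R5 does not apply.
R6 applies: 13 − 1 = 12.
R7 applies (level before this adjustment is 12 ≥ 11, so +4): 12 + 4 = 16.
Final offense level: 16.
Criminal history: 8 prior points → Category C (8-9).
Level 16 falls in the 14-16 band.
Grid: Level 14-16 × Category C = 152-180 weeks.

152-180 weeks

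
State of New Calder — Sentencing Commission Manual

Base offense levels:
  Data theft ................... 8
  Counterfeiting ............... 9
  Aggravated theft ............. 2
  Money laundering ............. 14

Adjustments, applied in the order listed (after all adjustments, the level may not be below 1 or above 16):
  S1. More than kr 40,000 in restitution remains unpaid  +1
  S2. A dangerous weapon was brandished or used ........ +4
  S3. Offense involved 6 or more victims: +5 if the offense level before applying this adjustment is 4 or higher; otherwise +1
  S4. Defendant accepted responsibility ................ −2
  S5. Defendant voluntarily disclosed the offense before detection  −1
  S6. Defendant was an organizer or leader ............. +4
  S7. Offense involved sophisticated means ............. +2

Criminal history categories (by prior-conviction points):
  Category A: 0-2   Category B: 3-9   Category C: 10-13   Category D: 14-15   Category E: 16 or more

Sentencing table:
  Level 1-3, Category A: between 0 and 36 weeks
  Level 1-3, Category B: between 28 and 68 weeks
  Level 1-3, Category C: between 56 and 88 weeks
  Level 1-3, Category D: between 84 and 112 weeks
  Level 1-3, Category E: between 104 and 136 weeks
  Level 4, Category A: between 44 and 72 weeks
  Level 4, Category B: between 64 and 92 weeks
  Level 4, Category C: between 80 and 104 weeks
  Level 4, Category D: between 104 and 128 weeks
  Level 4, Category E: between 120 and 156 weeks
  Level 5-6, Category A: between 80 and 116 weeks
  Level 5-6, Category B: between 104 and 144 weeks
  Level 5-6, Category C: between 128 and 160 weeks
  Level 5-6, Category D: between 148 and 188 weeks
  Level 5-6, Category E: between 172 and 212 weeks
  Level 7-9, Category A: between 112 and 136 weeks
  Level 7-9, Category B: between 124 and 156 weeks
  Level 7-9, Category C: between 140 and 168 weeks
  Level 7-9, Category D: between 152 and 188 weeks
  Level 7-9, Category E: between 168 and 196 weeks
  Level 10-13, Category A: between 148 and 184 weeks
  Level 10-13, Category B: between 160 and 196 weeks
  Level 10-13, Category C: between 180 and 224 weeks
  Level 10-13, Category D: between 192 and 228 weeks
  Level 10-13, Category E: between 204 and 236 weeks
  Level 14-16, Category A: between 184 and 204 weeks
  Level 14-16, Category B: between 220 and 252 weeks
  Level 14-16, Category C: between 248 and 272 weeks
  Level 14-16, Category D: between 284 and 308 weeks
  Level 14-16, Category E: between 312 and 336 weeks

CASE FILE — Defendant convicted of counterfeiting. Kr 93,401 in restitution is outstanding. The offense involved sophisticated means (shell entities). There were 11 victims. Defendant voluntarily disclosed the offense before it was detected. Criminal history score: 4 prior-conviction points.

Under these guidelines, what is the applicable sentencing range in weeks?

Base offense level for counterfeiting: 9.
S1 applies: 9 + 1 = 10.
S2 does not apply.
S3 applies (level before this adjustment is 10 ≥ 4, so +5): 10 + 5 = 15.
S4 does not apply.
S5 applies: 15 − 1 = 14.
S7 applies: 14 + 2 = 16.
Final offense level: 16.
Criminal history: 4 prior points → Category B (3-9).
Level 16 falls in the 14-16 band.
Grid: Level 14-16 × Category B = 220-252 weeks.

220-252 weeks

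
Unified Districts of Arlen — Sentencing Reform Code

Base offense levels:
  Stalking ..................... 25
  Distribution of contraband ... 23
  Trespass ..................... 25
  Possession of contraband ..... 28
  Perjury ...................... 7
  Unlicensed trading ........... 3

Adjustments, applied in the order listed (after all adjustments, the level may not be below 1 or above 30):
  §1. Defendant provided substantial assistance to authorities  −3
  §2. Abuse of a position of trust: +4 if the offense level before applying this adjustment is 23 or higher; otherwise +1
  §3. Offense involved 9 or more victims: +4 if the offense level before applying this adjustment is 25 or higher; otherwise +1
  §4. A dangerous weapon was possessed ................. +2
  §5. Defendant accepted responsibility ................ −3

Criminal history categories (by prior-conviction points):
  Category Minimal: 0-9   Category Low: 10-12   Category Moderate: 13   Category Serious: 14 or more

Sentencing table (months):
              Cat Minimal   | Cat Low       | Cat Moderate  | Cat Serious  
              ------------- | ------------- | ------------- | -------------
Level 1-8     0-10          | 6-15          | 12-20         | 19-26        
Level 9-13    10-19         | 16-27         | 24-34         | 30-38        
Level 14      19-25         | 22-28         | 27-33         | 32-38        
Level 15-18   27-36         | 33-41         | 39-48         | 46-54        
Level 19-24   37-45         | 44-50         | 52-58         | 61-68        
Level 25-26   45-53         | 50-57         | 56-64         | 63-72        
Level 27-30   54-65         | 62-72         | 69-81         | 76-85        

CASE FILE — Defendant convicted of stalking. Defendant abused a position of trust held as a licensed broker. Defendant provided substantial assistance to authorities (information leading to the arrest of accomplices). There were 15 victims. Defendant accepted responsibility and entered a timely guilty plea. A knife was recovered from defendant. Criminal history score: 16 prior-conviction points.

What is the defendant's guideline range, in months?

Base offense level for stalking: 25.
§1 applies: 25 − 3 = 22.
§2 applies (level before this adjustment is 22 < 23, so +1): 22 + 1 = 23.
§3 applies (level before this adjustment is 23 < 25, so +1): 23 + 1 = 24.
§4 applies: 24 + 2 = 26.
§5 applies: 26 − 3 = 23.
Final offense level: 23.
Criminal history: 16 prior points → Category Serious (14+).
Level 23 falls in the 19-24 band.
Grid: Level 19-24 × Category Serious = 61-68 months.

61-68 months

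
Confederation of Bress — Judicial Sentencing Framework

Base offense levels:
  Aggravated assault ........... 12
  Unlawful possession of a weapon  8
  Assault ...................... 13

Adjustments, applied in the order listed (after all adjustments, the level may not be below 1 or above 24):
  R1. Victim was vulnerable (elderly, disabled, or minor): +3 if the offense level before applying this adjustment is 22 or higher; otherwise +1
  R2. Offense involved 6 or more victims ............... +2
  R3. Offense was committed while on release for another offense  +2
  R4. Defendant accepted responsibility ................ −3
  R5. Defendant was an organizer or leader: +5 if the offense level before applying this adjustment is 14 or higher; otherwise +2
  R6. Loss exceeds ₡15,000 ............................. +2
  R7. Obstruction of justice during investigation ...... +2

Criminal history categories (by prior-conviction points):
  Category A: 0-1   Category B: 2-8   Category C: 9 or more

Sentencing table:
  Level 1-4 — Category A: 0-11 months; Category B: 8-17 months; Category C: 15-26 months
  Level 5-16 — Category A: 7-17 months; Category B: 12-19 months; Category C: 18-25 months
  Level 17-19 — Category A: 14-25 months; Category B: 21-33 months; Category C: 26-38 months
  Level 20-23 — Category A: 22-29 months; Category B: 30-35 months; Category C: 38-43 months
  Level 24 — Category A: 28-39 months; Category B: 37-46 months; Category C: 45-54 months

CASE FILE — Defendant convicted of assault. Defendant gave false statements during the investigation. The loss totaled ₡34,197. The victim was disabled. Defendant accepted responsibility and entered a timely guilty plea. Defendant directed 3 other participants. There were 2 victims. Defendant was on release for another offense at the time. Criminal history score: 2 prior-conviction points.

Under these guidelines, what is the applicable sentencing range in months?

Base offense level for assault: 13.
R1 applies (level before this adjustment is 13 < 22, so +1): 13 + 1 = 14.
R2 does not apply.
R3 applies: 14 + 2 = 16.
R4 applies: 16 − 3 = 13.
R5 applies (level before this adjustment is 13 < 14, so +2): 13 + 2 = 15.
R6 applies: 15 + 2 = 17.
R7 applies: 17 + 2 = 19.
Final offense level: 19.
Criminal history: 2 prior points → Category B (2-8).
Level 19 falls in the 17-19 band.
Grid: Level 17-19 × Category B = 21-33 months.

21-33 months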